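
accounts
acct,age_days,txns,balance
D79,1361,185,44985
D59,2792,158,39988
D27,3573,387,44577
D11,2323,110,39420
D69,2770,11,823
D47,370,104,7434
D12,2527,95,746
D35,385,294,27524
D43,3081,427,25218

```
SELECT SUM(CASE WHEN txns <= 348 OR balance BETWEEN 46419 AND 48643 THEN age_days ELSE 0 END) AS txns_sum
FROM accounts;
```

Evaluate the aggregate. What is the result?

12528

acct=D79: ✓ → 1361
acct=D59: ✓ → 2792
acct=D27: ✗
acct=D11: ✓ → 2323
acct=D69: ✓ → 2770
acct=D47: ✓ → 370
acct=D12: ✓ → 2527
acct=D35: ✓ → 385
acct=D43: ✗
txns_sum = 1361 + 2792 + 2323 + 2770 + 370 + 2527 + 385 = 12528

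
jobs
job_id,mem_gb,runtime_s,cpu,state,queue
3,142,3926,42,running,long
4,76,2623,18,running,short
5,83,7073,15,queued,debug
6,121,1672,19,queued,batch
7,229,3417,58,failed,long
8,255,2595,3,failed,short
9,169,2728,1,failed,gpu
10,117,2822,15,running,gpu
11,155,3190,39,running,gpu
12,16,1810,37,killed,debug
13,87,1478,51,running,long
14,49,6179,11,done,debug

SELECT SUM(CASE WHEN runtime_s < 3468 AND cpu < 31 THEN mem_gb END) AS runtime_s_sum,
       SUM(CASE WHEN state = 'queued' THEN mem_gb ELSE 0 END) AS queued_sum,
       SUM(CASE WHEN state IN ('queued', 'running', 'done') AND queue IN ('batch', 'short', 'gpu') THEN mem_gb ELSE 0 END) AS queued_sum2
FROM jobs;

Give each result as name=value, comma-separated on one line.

[runtime_s_sum: runtime_s < 3468 AND cpu < 31]
job_id=3: ✗
job_id=4: ✓ → 76
job_id=5: ✗
job_id=6: ✓ → 121
job_id=7: ✗
job_id=8: ✓ → 255
job_id=9: ✓ → 169
job_id=10: ✓ → 117
job_id=11: ✗
job_id=12: ✗
job_id=13: ✗
job_id=14: ✗
runtime_s_sum = 76 + 121 + 255 + 169 + 117 = 738
—
[queued_sum: state = 'queued']
job_id=3: ✗
job_id=4: ✗
job_id=5: ✓ → 83
job_id=6: ✓ → 121
job_id=7: ✗
job_id=8: ✗
job_id=9: ✗
job_id=10: ✗
job_id=11: ✗
job_id=12: ✗
job_id=13: ✗
job_id=14: ✗
queued_sum = 83 + 121 = 204
—
[queued_sum2: state IN ('queued', 'running', 'done') AND queue IN ('batch', 'short', 'gpu')]
job_id=3: ✗
job_id=4: ✓ → 76
job_id=5: ✗
job_id=6: ✓ → 121
job_id=7: ✗
job_id=8: ✗
job_id=9: ✗
job_id=10: ✓ → 117
job_id=11: ✓ → 155
job_id=12: ✗
job_id=13: ✗
job_id=14: ✗
queued_sum2 = 76 + 121 + 117 + 155 = 469

runtime_s_sum=738, queued_sum=204, queued_sum2=469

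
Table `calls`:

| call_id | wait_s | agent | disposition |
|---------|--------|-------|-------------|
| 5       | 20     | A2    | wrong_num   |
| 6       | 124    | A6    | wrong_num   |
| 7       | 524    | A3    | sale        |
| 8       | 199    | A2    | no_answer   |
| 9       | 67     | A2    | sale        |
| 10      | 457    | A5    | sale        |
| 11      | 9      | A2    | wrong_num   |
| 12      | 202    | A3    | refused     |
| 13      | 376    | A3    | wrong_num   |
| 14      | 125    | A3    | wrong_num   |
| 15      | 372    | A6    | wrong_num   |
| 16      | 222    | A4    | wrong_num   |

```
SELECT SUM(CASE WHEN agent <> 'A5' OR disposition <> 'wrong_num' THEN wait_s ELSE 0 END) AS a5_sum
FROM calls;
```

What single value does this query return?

call_id=5: ✓ → 20
call_id=6: ✓ → 124
call_id=7: ✓ → 524
call_id=8: ✓ → 199
call_id=9: ✓ → 67
call_id=10: ✓ → 457
call_id=11: ✓ → 9
call_id=12: ✓ → 202
call_id=13: ✓ → 376
call_id=14: ✓ → 125
call_id=15: ✓ → 372
call_id=16: ✓ → 222
a5_sum = 20 + 124 + 524 + 199 + 67 + 457 + 9 + 202 + 376 + 125 + 372 + 222 = 2697

2697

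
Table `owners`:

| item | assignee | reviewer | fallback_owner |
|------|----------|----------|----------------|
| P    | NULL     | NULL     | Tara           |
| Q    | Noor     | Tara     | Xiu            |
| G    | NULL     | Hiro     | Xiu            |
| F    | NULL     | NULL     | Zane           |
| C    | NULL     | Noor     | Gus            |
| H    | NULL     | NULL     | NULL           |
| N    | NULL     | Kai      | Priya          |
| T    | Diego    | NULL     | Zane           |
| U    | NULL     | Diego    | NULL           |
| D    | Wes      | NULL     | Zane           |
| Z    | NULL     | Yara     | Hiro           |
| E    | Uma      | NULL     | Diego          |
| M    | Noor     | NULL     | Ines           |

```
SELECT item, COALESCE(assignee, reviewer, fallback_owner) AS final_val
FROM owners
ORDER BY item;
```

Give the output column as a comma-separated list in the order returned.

Noor, Wes, Uma, Zane, Hiro, NULL, Noor, Kai, Tara, Noor, Diego, Diego, Yara

item=C: assignee=NULL, reviewer=Noor → Noor
item=D: assignee=Wes → Wes
item=E: assignee=Uma → Uma
item=F: assignee=NULL, reviewer=NULL, fallback_owner=Zane → Zane
item=G: assignee=NULL, reviewer=Hiro → Hiro
item=H: assignee=NULL, reviewer=NULL, fallback_owner=NULL (all NULL) → NULL
item=M: assignee=Noor → Noor
item=N: assignee=NULL, reviewer=Kai → Kai
item=P: assignee=NULL, reviewer=NULL, fallback_owner=Tara → Tara
item=Q: assignee=Noor → Noor
item=T: assignee=Diego → Diego
item=U: assignee=NULL, reviewer=Diego → Diego
item=Z: assignee=NULL, reviewer=Yara → Yara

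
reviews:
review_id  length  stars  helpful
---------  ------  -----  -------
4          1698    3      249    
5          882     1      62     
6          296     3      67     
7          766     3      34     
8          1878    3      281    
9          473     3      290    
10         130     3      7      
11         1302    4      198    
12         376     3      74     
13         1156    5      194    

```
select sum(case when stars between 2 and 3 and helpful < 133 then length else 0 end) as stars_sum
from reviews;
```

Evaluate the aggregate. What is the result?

review_id=4: ✗
review_id=5: ✗
review_id=6: ✓ → 296
review_id=7: ✓ → 766
review_id=8: ✗
review_id=9: ✗
review_id=10: ✓ → 130
review_id=11: ✗
review_id=12: ✓ → 376
review_id=13: ✗
stars_sum = 296 + 766 + 130 + 376 = 1568

1568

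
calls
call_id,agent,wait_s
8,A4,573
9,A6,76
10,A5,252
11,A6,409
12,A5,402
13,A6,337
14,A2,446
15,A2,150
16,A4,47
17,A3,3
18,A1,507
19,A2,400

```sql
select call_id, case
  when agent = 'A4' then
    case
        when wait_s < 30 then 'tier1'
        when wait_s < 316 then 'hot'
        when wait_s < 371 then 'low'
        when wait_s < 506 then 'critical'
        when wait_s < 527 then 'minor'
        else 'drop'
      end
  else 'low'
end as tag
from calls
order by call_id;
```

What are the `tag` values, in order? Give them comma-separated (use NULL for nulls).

call_id=8: agent='A4' → inner[ELSE] → drop
call_id=9: agent='A6' → outer ELSE → low
call_id=10: agent='A5' → outer ELSE → low
call_id=11: agent='A6' → outer ELSE → low
call_id=12: agent='A5' → outer ELSE → low
call_id=13: agent='A6' → outer ELSE → low
call_id=14: agent='A2' → outer ELSE → low
call_id=15: agent='A2' → outer ELSE → low
call_id=16: agent='A4' → inner[wait_s < 316] → hot
call_id=17: agent='A3' → outer ELSE → low
call_id=18: agent='A1' → outer ELSE → low
call_id=19: agent='A2' → outer ELSE → low

drop, low, low, low, low, low, low, low, hot, low, low, low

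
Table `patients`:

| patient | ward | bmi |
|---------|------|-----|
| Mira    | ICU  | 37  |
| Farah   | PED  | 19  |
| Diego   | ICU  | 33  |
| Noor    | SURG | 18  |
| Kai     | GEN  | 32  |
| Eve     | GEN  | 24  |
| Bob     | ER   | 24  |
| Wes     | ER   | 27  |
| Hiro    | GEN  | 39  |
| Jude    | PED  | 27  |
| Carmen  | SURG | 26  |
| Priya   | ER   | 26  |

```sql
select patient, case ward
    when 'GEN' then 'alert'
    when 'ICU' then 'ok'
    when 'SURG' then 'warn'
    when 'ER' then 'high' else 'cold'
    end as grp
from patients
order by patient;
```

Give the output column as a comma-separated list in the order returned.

patient=Bob: ward='ER' → high
patient=Carmen: ward='SURG' → warn
patient=Diego: ward='ICU' → ok
patient=Eve: ward='GEN' → alert
patient=Farah: ELSE → cold
patient=Hiro: ward='GEN' → alert
patient=Jude: ELSE → cold
patient=Kai: ward='GEN' → alert
patient=Mira: ward='ICU' → ok
patient=Noor: ward='SURG' → warn
patient=Priya: ward='ER' → high
patient=Wes: ward='ER' → high

high, warn, ok, alert, cold, alert, cold, alert, ok, warn, high, high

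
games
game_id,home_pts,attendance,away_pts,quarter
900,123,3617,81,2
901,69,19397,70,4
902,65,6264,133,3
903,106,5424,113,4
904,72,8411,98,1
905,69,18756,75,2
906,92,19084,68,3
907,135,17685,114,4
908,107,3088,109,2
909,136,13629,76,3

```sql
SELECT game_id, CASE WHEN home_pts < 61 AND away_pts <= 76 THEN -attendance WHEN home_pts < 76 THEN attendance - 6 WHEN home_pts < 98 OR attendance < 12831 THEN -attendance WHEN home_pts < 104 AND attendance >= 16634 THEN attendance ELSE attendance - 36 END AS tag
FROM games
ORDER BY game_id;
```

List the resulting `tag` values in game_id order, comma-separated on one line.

game_id=900: home_pts < 98 OR attendance < 12831 → -3617
game_id=901: home_pts < 76 → 19391
game_id=902: home_pts < 76 → 6258
game_id=903: home_pts < 98 OR attendance < 12831 → -5424
game_id=904: home_pts < 76 → 8405
game_id=905: home_pts < 76 → 18750
game_id=906: home_pts < 98 OR attendance < 12831 → -19084
game_id=907: ELSE → 17649
game_id=908: home_pts < 98 OR attendance < 12831 → -3088
game_id=909: ELSE → 13593

-3617, 19391, 6258, -5424, 8405, 18750, -19084, 17649, -3088, 13593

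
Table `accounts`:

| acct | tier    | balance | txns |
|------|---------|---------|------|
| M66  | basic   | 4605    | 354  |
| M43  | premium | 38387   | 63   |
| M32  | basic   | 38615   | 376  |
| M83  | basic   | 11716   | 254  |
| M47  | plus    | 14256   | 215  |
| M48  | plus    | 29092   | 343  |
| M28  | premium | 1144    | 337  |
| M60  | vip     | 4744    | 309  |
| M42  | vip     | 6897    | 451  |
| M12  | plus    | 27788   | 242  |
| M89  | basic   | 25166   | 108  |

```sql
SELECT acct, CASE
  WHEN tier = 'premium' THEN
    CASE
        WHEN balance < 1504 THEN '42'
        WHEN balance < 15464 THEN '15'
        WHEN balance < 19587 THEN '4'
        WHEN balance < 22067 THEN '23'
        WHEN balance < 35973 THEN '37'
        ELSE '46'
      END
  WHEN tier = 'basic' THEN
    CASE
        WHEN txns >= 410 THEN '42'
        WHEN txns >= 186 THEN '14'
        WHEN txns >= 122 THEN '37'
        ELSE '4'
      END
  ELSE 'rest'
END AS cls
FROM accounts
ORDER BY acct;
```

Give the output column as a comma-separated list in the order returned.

rest, 42, 14, rest, 46, rest, rest, rest, 14, 14, 4

acct=M12: tier='plus' → outer ELSE → rest
acct=M28: tier='premium' → inner[balance < 1504] → 42
acct=M32: tier='basic' → inner[txns >= 186] → 14
acct=M42: tier='vip' → outer ELSE → rest
acct=M43: tier='premium' → inner[ELSE] → 46
acct=M47: tier='plus' → outer ELSE → rest
acct=M48: tier='plus' → outer ELSE → rest
acct=M60: tier='vip' → outer ELSE → rest
acct=M66: tier='basic' → inner[txns >= 186] → 14
acct=M83: tier='basic' → inner[txns >= 186] → 14
acct=M89: tier='basic' → inner[ELSE] → 4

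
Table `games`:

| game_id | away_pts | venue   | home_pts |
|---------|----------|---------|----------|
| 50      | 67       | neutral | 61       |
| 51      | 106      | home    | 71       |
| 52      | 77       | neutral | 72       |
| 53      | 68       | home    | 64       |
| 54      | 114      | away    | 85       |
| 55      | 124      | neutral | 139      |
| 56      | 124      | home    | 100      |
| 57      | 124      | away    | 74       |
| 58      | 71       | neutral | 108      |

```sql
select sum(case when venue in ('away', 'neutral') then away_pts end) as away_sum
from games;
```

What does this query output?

577

game_id=50: ✓ → 67
game_id=51: ✗
game_id=52: ✓ → 77
game_id=53: ✗
game_id=54: ✓ → 114
game_id=55: ✓ → 124
game_id=56: ✗
game_id=57: ✓ → 124
game_id=58: ✓ → 71
away_sum = 67 + 77 + 114 + 124 + 124 + 71 = 577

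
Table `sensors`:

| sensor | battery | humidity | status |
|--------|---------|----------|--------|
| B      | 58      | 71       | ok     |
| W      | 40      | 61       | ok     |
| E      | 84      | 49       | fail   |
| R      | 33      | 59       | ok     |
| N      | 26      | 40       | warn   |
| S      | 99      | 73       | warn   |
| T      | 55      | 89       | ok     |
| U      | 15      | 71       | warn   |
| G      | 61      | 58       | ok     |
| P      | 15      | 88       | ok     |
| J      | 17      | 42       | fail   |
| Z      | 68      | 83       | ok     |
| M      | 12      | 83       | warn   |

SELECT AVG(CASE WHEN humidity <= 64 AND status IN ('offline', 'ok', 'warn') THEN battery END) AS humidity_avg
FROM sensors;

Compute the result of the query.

40

sensor=B: ✗
sensor=W: ✓ → 40
sensor=E: ✗
sensor=R: ✓ → 33
sensor=N: ✓ → 26
sensor=S: ✗
sensor=T: ✗
sensor=U: ✗
sensor=G: ✓ → 61
sensor=P: ✗
sensor=J: ✗
sensor=Z: ✗
sensor=M: ✗
humidity_avg = (40 + 33 + 26 + 61) / 4 = 40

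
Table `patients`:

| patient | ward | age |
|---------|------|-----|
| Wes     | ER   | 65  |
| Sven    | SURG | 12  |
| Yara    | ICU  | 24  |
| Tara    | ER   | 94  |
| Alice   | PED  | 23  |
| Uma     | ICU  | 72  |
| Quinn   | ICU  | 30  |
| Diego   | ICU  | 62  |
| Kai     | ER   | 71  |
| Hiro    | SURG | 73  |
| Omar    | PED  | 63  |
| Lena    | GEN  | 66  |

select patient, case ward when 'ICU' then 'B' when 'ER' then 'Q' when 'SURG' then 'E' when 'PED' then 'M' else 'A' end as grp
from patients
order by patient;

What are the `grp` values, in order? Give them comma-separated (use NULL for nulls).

M, B, E, Q, A, M, B, E, Q, B, Q, B

patient=Alice: ward='PED' → M
patient=Diego: ward='ICU' → B
patient=Hiro: ward='SURG' → E
patient=Kai: ward='ER' → Q
patient=Lena: ELSE → A
patient=Omar: ward='PED' → M
patient=Quinn: ward='ICU' → B
patient=Sven: ward='SURG' → E
patient=Tara: ward='ER' → Q
patient=Uma: ward='ICU' → B
patient=Wes: ward='ER' → Q
patient=Yara: ward='ICU' → B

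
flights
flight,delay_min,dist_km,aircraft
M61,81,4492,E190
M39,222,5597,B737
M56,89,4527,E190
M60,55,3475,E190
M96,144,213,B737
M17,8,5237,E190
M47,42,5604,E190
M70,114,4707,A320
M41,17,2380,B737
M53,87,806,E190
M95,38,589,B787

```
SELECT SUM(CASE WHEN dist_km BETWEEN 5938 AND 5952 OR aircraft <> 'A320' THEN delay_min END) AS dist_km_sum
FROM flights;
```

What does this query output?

flight=M61: ✓ → 81
flight=M39: ✓ → 222
flight=M56: ✓ → 89
flight=M60: ✓ → 55
flight=M96: ✓ → 144
flight=M17: ✓ → 8
flight=M47: ✓ → 42
flight=M70: ✗
flight=M41: ✓ → 17
flight=M53: ✓ → 87
flight=M95: ✓ → 38
dist_km_sum = 81 + 222 + 89 + 55 + 144 + 8 + 42 + 17 + 87 + 38 = 783

783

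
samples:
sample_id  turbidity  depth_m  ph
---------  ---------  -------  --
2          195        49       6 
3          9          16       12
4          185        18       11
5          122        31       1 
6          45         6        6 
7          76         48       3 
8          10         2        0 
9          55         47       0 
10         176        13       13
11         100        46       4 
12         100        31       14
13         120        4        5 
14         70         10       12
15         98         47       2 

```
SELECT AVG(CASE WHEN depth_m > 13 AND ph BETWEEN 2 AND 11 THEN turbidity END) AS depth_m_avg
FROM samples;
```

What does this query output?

sample_id=2: ✓ → 195
sample_id=3: ✗
sample_id=4: ✓ → 185
sample_id=5: ✗
sample_id=6: ✗
sample_id=7: ✓ → 76
sample_id=8: ✗
sample_id=9: ✗
sample_id=10: ✗
sample_id=11: ✓ → 100
sample_id=12: ✗
sample_id=13: ✗
sample_id=14: ✗
sample_id=15: ✓ → 98
depth_m_avg = (195 + 185 + 76 + 100 + 98) / 5 = 130.8

130.8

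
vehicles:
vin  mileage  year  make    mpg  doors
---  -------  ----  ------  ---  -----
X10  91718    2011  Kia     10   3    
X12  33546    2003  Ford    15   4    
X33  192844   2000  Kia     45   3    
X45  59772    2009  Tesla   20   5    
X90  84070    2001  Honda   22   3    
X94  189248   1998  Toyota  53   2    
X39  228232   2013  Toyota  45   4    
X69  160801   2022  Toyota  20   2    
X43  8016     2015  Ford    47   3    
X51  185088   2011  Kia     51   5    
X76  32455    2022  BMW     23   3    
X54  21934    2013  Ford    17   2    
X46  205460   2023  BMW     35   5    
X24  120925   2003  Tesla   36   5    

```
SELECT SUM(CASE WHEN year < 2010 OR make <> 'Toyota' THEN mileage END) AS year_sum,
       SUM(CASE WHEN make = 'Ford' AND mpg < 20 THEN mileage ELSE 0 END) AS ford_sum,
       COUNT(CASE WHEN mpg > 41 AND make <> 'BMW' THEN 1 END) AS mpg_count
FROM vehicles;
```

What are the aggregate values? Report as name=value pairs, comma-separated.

[year_sum: year < 2010 OR make <> 'Toyota']
vin=X10: ✓ → 91718
vin=X12: ✓ → 33546
vin=X33: ✓ → 192844
vin=X45: ✓ → 59772
vin=X90: ✓ → 84070
vin=X94: ✓ → 189248
vin=X39: ✗
vin=X69: ✗
vin=X43: ✓ → 8016
vin=X51: ✓ → 185088
vin=X76: ✓ → 32455
vin=X54: ✓ → 21934
vin=X46: ✓ → 205460
vin=X24: ✓ → 120925
year_sum = 91718 + 33546 + 192844 + 59772 + 84070 + 189248 + 8016 + 185088 + 32455 + 21934 + 205460 + 120925 = 1225076
—
[ford_sum: make = 'Ford' AND mpg < 20]
vin=X10: ✗
vin=X12: ✓ → 33546
vin=X33: ✗
vin=X45: ✗
vin=X90: ✗
vin=X94: ✗
vin=X39: ✗
vin=X69: ✗
vin=X43: ✗
vin=X51: ✗
vin=X76: ✗
vin=X54: ✓ → 21934
vin=X46: ✗
vin=X24: ✗
ford_sum = 33546 + 21934 = 55480
—
[mpg_count: mpg > 41 AND make <> 'BMW']
vin=X10: ✗
vin=X12: ✗
vin=X33: ✓ → 1
vin=X45: ✗
vin=X90: ✗
vin=X94: ✓ → 1
vin=X39: ✓ → 1
vin=X69: ✗
vin=X43: ✓ → 1
vin=X51: ✓ → 1
vin=X76: ✗
vin=X54: ✗
vin=X46: ✗
vin=X24: ✗
mpg_count = COUNT(1, 1, 1, 1, 1) = 5

year_sum=1225076, ford_sum=55480, mpg_count=5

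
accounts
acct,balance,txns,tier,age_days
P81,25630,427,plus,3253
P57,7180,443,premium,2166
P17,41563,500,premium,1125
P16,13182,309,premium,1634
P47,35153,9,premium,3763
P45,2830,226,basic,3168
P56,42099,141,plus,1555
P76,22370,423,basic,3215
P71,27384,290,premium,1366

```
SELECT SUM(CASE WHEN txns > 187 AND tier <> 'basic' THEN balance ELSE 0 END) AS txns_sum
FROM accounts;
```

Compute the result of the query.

114939

acct=P81: ✓ → 25630
acct=P57: ✓ → 7180
acct=P17: ✓ → 41563
acct=P16: ✓ → 13182
acct=P47: ✗
acct=P45: ✗
acct=P56: ✗
acct=P76: ✗
acct=P71: ✓ → 27384
txns_sum = 25630 + 7180 + 41563 + 13182 + 27384 = 114939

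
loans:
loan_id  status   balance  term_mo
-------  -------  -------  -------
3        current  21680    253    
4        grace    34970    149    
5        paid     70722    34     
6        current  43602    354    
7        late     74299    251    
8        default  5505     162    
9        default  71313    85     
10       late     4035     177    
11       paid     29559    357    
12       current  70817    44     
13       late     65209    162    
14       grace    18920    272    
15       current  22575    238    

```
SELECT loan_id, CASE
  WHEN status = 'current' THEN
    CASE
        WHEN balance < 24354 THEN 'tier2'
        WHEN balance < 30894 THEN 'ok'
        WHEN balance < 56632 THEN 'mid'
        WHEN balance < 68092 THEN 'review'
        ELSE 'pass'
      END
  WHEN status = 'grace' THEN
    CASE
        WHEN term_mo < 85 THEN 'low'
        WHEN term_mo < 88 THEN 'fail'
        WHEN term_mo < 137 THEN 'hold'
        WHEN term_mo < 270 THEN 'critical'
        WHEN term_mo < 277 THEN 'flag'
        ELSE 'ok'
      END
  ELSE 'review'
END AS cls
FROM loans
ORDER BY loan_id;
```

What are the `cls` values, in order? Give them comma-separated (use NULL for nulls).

loan_id=3: status='current' → inner[balance < 24354] → tier2
loan_id=4: status='grace' → inner[term_mo < 270] → critical
loan_id=5: status='paid' → outer ELSE → review
loan_id=6: status='current' → inner[balance < 56632] → mid
loan_id=7: status='late' → outer ELSE → review
loan_id=8: status='default' → outer ELSE → review
loan_id=9: status='default' → outer ELSE → review
loan_id=10: status='late' → outer ELSE → review
loan_id=11: status='paid' → outer ELSE → review
loan_id=12: status='current' → inner[ELSE] → pass
loan_id=13: status='late' → outer ELSE → review
loan_id=14: status='grace' → inner[term_mo < 277] → flag
loan_id=15: status='current' → inner[balance < 24354] → tier2

tier2, critical, review, mid, review, review, review, review, review, pass, review, flag, tier2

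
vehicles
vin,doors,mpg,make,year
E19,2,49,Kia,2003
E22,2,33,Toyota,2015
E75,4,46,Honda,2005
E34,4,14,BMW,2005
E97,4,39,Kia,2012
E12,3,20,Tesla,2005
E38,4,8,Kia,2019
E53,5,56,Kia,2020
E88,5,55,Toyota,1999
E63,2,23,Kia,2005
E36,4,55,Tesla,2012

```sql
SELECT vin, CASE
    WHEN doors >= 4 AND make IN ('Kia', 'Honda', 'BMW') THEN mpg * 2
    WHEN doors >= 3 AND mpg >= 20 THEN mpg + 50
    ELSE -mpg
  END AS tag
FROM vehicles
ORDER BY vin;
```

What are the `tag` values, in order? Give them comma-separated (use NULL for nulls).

70, -49, -33, 28, 105, 16, 112, -23, 92, 105, 78

vin=E12: doors >= 3 AND mpg >= 20 → 70
vin=E19: ELSE → -49
vin=E22: ELSE → -33
vin=E34: doors >= 4 AND make IN ('Kia', 'Honda', 'BMW') → 28
vin=E36: doors >= 3 AND mpg >= 20 → 105
vin=E38: doors >= 4 AND make IN ('Kia', 'Honda', 'BMW') → 16
vin=E53: doors >= 4 AND make IN ('Kia', 'Honda', 'BMW') → 112
vin=E63: ELSE → -23
vin=E75: doors >= 4 AND make IN ('Kia', 'Honda', 'BMW') → 92
vin=E88: doors >= 3 AND mpg >= 20 → 105
vin=E97: doors >= 4 AND make IN ('Kia', 'Honda', 'BMW') → 78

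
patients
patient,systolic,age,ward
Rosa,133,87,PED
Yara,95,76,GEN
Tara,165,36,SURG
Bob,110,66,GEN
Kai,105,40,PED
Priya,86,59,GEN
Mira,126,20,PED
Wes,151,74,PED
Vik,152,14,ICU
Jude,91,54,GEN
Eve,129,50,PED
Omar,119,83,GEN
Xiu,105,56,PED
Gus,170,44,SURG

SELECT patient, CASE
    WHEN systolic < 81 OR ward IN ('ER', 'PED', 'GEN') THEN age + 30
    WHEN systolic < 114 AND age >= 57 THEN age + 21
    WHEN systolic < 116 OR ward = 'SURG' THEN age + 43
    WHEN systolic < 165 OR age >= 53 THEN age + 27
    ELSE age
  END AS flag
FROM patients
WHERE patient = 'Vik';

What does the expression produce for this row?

41

patient = Vik: systolic=152, age=14, ward=ICU.
systolic < 81 OR ward IN ('ER', 'PED', 'GEN') → false
systolic < 114 AND age >= 57 → false
systolic < 116 OR ward = 'SURG' → false
systolic < 165 OR age >= 53 → true → 41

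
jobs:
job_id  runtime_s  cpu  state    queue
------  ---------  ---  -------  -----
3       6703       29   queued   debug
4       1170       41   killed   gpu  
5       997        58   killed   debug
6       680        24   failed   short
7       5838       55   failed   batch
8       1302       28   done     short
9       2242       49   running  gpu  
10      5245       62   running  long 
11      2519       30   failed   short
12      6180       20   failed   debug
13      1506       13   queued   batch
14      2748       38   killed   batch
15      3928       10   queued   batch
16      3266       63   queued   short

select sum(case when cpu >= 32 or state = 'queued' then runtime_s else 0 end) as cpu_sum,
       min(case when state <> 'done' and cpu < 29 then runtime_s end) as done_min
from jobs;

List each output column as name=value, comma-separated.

[cpu_sum: cpu >= 32 or state = 'queued']
job_id=3: ✓ → 6703
job_id=4: ✓ → 1170
job_id=5: ✓ → 997
job_id=6: ✗
job_id=7: ✓ → 5838
job_id=8: ✗
job_id=9: ✓ → 2242
job_id=10: ✓ → 5245
job_id=11: ✗
job_id=12: ✗
job_id=13: ✓ → 1506
job_id=14: ✓ → 2748
job_id=15: ✓ → 3928
job_id=16: ✓ → 3266
cpu_sum = 6703 + 1170 + 997 + 5838 + 2242 + 5245 + 1506 + 2748 + 3928 + 3266 = 33643
—
[done_min: state <> 'done' and cpu < 29]
job_id=3: ✗
job_id=4: ✗
job_id=5: ✗
job_id=6: ✓ → 680
job_id=7: ✗
job_id=8: ✗
job_id=9: ✗
job_id=10: ✗
job_id=11: ✗
job_id=12: ✓ → 6180
job_id=13: ✓ → 1506
job_id=14: ✗
job_id=15: ✓ → 3928
job_id=16: ✗
done_min = MIN(680, 6180, 1506, 3928) = 680

cpu_sum=33643, done_min=680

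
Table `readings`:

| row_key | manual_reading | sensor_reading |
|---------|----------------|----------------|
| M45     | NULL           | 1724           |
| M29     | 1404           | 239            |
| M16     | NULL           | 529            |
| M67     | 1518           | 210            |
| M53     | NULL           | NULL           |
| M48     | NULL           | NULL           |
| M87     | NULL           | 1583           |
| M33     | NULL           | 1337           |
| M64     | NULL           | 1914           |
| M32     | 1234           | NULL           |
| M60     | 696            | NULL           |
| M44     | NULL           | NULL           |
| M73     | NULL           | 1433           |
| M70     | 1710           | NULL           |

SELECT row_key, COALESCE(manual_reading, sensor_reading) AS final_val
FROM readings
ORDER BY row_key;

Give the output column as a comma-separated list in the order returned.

529, 1404, 1234, 1337, NULL, 1724, NULL, NULL, 696, 1914, 1518, 1710, 1433, 1583

row_key=M16: manual_reading=NULL, sensor_reading=529 → 529
row_key=M29: manual_reading=1404 → 1404
row_key=M32: manual_reading=1234 → 1234
row_key=M33: manual_reading=NULL, sensor_reading=1337 → 1337
row_key=M44: manual_reading=NULL, sensor_reading=NULL (all NULL) → NULL
row_key=M45: manual_reading=NULL, sensor_reading=1724 → 1724
row_key=M48: manual_reading=NULL, sensor_reading=NULL (all NULL) → NULL
row_key=M53: manual_reading=NULL, sensor_reading=NULL (all NULL) → NULL
row_key=M60: manual_reading=696 → 696
row_key=M64: manual_reading=NULL, sensor_reading=1914 → 1914
row_key=M67: manual_reading=1518 → 1518
row_key=M70: manual_reading=1710 → 1710
row_key=M73: manual_reading=NULL, sensor_reading=1433 → 1433
row_key=M87: manual_reading=NULL, sensor_reading=1583 → 1583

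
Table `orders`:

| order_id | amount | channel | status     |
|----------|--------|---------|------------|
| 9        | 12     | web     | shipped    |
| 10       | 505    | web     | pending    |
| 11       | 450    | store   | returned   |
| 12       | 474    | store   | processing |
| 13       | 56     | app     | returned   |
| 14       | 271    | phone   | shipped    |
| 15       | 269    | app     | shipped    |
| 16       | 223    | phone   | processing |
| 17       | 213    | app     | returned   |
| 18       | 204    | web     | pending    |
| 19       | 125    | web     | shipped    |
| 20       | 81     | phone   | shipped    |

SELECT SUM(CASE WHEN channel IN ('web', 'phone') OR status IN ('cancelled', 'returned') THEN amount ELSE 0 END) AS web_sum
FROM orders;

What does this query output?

2140

order_id=9: ✓ → 12
order_id=10: ✓ → 505
order_id=11: ✓ → 450
order_id=12: ✗
order_id=13: ✓ → 56
order_id=14: ✓ → 271
order_id=15: ✗
order_id=16: ✓ → 223
order_id=17: ✓ → 213
order_id=18: ✓ → 204
order_id=19: ✓ → 125
order_id=20: ✓ → 81
web_sum = 12 + 505 + 450 + 56 + 271 + 223 + 213 + 204 + 125 + 81 = 2140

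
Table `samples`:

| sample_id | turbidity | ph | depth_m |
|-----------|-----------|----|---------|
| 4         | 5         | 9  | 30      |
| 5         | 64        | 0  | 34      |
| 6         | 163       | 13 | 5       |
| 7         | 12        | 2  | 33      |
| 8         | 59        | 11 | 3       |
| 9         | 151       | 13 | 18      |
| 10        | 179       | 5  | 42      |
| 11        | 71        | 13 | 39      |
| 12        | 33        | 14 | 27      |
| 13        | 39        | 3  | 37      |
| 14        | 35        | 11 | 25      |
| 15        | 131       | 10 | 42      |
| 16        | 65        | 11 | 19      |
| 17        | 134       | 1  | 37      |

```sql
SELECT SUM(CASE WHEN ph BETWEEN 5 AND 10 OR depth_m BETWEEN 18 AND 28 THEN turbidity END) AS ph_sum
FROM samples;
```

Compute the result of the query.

599

sample_id=4: ✓ → 5
sample_id=5: ✗
sample_id=6: ✗
sample_id=7: ✗
sample_id=8: ✗
sample_id=9: ✓ → 151
sample_id=10: ✓ → 179
sample_id=11: ✗
sample_id=12: ✓ → 33
sample_id=13: ✗
sample_id=14: ✓ → 35
sample_id=15: ✓ → 131
sample_id=16: ✓ → 65
sample_id=17: ✗
ph_sum = 5 + 151 + 179 + 33 + 35 + 131 + 65 = 599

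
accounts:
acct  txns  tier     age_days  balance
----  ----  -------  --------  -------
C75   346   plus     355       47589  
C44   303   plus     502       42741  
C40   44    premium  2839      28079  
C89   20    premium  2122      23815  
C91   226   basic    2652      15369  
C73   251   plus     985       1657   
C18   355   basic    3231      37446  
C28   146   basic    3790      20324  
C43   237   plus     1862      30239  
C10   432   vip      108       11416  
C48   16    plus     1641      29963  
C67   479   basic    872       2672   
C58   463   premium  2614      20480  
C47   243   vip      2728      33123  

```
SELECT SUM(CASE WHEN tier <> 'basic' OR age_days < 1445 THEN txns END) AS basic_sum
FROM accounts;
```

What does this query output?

acct=C75: ✓ → 346
acct=C44: ✓ → 303
acct=C40: ✓ → 44
acct=C89: ✓ → 20
acct=C91: ✗
acct=C73: ✓ → 251
acct=C18: ✗
acct=C28: ✗
acct=C43: ✓ → 237
acct=C10: ✓ → 432
acct=C48: ✓ → 16
acct=C67: ✓ → 479
acct=C58: ✓ → 463
acct=C47: ✓ → 243
basic_sum = 346 + 303 + 44 + 20 + 251 + 237 + 432 + 16 + 479 + 463 + 243 = 2834

2834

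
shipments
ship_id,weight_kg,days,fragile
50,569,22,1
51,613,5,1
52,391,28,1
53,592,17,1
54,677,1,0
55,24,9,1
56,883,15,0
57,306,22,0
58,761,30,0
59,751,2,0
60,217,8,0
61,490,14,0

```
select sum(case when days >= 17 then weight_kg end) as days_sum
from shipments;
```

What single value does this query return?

ship_id=50: ✓ → 569
ship_id=51: ✗
ship_id=52: ✓ → 391
ship_id=53: ✓ → 592
ship_id=54: ✗
ship_id=55: ✗
ship_id=56: ✗
ship_id=57: ✓ → 306
ship_id=58: ✓ → 761
ship_id=59: ✗
ship_id=60: ✗
ship_id=61: ✗
days_sum = 569 + 391 + 592 + 306 + 761 = 2619

2619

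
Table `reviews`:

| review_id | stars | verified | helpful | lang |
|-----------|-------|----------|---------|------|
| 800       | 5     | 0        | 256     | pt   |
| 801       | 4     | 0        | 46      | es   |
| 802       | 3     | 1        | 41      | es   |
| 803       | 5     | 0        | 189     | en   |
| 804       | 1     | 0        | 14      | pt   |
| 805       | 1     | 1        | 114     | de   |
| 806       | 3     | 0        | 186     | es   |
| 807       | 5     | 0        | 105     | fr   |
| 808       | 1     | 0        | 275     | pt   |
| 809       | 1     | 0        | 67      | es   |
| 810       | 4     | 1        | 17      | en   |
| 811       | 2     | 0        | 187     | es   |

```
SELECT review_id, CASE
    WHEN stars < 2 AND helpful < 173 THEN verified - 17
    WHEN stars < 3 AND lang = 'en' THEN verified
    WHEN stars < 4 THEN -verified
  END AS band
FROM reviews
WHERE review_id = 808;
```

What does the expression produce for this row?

0

review_id = 808: stars=1, verified=0, helpful=275, lang=pt.
stars < 2 AND helpful < 173 → false
stars < 3 AND lang = 'en' → false
stars < 4 → true → 0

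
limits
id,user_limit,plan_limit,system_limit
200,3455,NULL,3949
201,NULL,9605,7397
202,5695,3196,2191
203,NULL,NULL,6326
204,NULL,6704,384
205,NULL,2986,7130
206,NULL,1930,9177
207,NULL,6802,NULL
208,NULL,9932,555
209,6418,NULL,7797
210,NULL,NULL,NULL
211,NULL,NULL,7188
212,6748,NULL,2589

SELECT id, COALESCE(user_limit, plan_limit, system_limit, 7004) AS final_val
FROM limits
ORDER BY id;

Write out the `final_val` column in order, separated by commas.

3455, 9605, 5695, 6326, 6704, 2986, 1930, 6802, 9932, 6418, 7004, 7188, 6748

id=200: user_limit=3455 → 3455
id=201: user_limit=NULL, plan_limit=9605 → 9605
id=202: user_limit=5695 → 5695
id=203: user_limit=NULL, plan_limit=NULL, system_limit=6326 → 6326
id=204: user_limit=NULL, plan_limit=6704 → 6704
id=205: user_limit=NULL, plan_limit=2986 → 2986
id=206: user_limit=NULL, plan_limit=1930 → 1930
id=207: user_limit=NULL, plan_limit=6802 → 6802
id=208: user_limit=NULL, plan_limit=9932 → 9932
id=209: user_limit=6418 → 6418
id=210: user_limit=NULL, plan_limit=NULL, system_limit=NULL, → literal 7004 → 7004
id=211: user_limit=NULL, plan_limit=NULL, system_limit=7188 → 7188
id=212: user_limit=6748 → 6748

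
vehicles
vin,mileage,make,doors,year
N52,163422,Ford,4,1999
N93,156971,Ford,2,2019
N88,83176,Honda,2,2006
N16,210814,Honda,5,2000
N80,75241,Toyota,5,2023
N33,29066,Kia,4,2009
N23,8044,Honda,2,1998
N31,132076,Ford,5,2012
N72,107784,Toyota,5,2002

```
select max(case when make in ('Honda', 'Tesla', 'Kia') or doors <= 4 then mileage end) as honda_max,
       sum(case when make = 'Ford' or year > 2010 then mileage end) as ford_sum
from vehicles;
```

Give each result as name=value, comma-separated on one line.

honda_max=210814, ford_sum=527710

[honda_max: make in ('Honda', 'Tesla', 'Kia') or doors <= 4]
vin=N52: ✓ → 163422
vin=N93: ✓ → 156971
vin=N88: ✓ → 83176
vin=N16: ✓ → 210814
vin=N80: ✗
vin=N33: ✓ → 29066
vin=N23: ✓ → 8044
vin=N31: ✗
vin=N72: ✗
honda_max = MAX(163422, 156971, 83176, 210814, 29066, 8044) = 210814
—
[ford_sum: make = 'Ford' or year > 2010]
vin=N52: ✓ → 163422
vin=N93: ✓ → 156971
vin=N88: ✗
vin=N16: ✗
vin=N80: ✓ → 75241
vin=N33: ✗
vin=N23: ✗
vin=N31: ✓ → 132076
vin=N72: ✗
ford_sum = 163422 + 156971 + 75241 + 132076 = 527710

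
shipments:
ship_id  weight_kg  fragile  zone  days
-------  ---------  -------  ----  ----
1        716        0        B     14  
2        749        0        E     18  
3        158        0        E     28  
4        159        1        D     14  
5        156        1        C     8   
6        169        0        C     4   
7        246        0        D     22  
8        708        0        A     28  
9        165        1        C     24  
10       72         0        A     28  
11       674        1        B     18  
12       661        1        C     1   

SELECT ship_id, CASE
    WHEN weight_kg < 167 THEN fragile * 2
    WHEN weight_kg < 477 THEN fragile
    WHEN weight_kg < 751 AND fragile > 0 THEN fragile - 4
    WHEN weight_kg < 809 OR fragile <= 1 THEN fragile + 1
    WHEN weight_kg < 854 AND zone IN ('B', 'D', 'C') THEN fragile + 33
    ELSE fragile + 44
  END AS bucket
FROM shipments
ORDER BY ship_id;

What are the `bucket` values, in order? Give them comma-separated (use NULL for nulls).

1, 1, 0, 2, 2, 0, 0, 1, 2, 0, -3, -3

ship_id=1: weight_kg < 809 OR fragile <= 1 → 1
ship_id=2: weight_kg < 809 OR fragile <= 1 → 1
ship_id=3: weight_kg < 167 → 0
ship_id=4: weight_kg < 167 → 2
ship_id=5: weight_kg < 167 → 2
ship_id=6: weight_kg < 477 → 0
ship_id=7: weight_kg < 477 → 0
ship_id=8: weight_kg < 809 OR fragile <= 1 → 1
ship_id=9: weight_kg < 167 → 2
ship_id=10: weight_kg < 167 → 0
ship_id=11: weight_kg < 751 AND fragile > 0 → -3
ship_id=12: weight_kg < 751 AND fragile > 0 → -3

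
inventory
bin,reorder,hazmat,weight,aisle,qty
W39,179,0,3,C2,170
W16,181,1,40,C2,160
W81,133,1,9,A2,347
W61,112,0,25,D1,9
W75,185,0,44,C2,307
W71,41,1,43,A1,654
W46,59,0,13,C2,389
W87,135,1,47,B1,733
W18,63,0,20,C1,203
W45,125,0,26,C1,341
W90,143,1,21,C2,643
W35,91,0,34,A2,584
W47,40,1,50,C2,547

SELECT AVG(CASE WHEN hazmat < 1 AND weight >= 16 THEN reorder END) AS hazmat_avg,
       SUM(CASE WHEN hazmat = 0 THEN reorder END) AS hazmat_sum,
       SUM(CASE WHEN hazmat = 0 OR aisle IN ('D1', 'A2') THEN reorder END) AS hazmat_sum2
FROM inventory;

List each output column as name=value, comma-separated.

hazmat_avg=115.2, hazmat_sum=814, hazmat_sum2=947

[hazmat_avg: hazmat < 1 AND weight >= 16]
bin=W39: ✗
bin=W16: ✗
bin=W81: ✗
bin=W61: ✓ → 112
bin=W75: ✓ → 185
bin=W71: ✗
bin=W46: ✗
bin=W87: ✗
bin=W18: ✓ → 63
bin=W45: ✓ → 125
bin=W90: ✗
bin=W35: ✓ → 91
bin=W47: ✗
hazmat_avg = (112 + 185 + 63 + 125 + 91) / 5 = 115.2
—
[hazmat_sum: hazmat = 0]
bin=W39: ✓ → 179
bin=W16: ✗
bin=W81: ✗
bin=W61: ✓ → 112
bin=W75: ✓ → 185
bin=W71: ✗
bin=W46: ✓ → 59
bin=W87: ✗
bin=W18: ✓ → 63
bin=W45: ✓ → 125
bin=W90: ✗
bin=W35: ✓ → 91
bin=W47: ✗
hazmat_sum = 179 + 112 + 185 + 59 + 63 + 125 + 91 = 814
—
[hazmat_sum2: hazmat = 0 OR aisle IN ('D1', 'A2')]
bin=W39: ✓ → 179
bin=W16: ✗
bin=W81: ✓ → 133
bin=W61: ✓ → 112
bin=W75: ✓ → 185
bin=W71: ✗
bin=W46: ✓ → 59
bin=W87: ✗
bin=W18: ✓ → 63
bin=W45: ✓ → 125
bin=W90: ✗
bin=W35: ✓ → 91
bin=W47: ✗
hazmat_sum2 = 179 + 133 + 112 + 185 + 59 + 63 + 125 + 91 = 947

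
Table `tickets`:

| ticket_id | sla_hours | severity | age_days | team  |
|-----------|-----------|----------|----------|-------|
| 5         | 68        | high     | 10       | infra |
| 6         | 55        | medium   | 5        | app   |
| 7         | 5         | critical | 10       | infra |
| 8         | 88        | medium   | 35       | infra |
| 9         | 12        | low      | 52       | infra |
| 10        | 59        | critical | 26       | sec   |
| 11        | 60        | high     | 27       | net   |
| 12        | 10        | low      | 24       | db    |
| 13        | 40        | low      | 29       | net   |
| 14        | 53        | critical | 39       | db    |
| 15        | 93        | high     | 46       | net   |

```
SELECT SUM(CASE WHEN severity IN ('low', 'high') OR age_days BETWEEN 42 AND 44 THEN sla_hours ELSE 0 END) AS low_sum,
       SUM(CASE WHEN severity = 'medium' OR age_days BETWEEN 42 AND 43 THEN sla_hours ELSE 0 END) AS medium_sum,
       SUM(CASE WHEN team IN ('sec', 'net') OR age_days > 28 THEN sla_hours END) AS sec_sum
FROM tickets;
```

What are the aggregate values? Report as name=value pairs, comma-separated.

[low_sum: severity IN ('low', 'high') OR age_days BETWEEN 42 AND 44]
ticket_id=5: ✓ → 68
ticket_id=6: ✗
ticket_id=7: ✗
ticket_id=8: ✗
ticket_id=9: ✓ → 12
ticket_id=10: ✗
ticket_id=11: ✓ → 60
ticket_id=12: ✓ → 10
ticket_id=13: ✓ → 40
ticket_id=14: ✗
ticket_id=15: ✓ → 93
low_sum = 68 + 12 + 60 + 10 + 40 + 93 = 283
—
[medium_sum: severity = 'medium' OR age_days BETWEEN 42 AND 43]
ticket_id=5: ✗
ticket_id=6: ✓ → 55
ticket_id=7: ✗
ticket_id=8: ✓ → 88
ticket_id=9: ✗
ticket_id=10: ✗
ticket_id=11: ✗
ticket_id=12: ✗
ticket_id=13: ✗
ticket_id=14: ✗
ticket_id=15: ✗
medium_sum = 55 + 88 = 143
—
[sec_sum: team IN ('sec', 'net') OR age_days > 28]
ticket_id=5: ✗
ticket_id=6: ✗
ticket_id=7: ✗
ticket_id=8: ✓ → 88
ticket_id=9: ✓ → 12
ticket_id=10: ✓ → 59
ticket_id=11: ✓ → 60
ticket_id=12: ✗
ticket_id=13: ✓ → 40
ticket_id=14: ✓ → 53
ticket_id=15: ✓ → 93
sec_sum = 88 + 12 + 59 + 60 + 40 + 53 + 93 = 405

low_sum=283, medium_sum=143, sec_sum=405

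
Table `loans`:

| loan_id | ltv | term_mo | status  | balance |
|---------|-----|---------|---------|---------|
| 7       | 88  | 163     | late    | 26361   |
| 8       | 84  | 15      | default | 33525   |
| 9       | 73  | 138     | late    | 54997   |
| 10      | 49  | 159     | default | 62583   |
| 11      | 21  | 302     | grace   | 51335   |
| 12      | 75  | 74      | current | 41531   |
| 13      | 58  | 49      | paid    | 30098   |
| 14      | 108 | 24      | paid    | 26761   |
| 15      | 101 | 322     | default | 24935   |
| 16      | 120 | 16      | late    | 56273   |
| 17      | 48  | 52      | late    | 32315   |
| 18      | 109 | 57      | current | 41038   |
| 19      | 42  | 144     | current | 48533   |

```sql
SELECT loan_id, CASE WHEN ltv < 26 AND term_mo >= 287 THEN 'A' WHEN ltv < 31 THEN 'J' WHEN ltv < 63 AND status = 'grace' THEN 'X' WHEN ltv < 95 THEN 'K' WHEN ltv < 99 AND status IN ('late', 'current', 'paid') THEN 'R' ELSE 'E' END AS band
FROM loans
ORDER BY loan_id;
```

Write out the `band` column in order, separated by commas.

K, K, K, K, A, K, K, E, E, E, K, E, K

loan_id=7: ltv < 95 → K
loan_id=8: ltv < 95 → K
loan_id=9: ltv < 95 → K
loan_id=10: ltv < 95 → K
loan_id=11: ltv < 26 AND term_mo >= 287 → A
loan_id=12: ltv < 95 → K
loan_id=13: ltv < 95 → K
loan_id=14: ELSE → E
loan_id=15: ELSE → E
loan_id=16: ELSE → E
loan_id=17: ltv < 95 → K
loan_id=18: ELSE → E
loan_id=19: ltv < 95 → K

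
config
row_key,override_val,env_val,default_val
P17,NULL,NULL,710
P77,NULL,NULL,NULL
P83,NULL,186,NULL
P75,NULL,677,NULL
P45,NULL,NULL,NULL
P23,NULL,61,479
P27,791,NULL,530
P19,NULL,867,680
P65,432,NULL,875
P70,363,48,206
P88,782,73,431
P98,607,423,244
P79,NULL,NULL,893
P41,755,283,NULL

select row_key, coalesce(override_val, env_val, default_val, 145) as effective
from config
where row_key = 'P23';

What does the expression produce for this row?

row_key = P23: override_val=NULL, env_val=61, default_val=479.
override_val=NULL, env_val=61 → 61

61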